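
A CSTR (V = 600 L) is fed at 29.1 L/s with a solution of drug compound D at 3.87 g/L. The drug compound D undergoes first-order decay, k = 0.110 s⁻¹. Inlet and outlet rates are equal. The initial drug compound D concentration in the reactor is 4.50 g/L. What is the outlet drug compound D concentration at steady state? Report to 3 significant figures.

V dC/dt = Q(C_in − C) − k V C.
At steady state: 0 = Q C_in − (Q + kV) C_ss, so C_ss = Q C_in/(Q + kV).
C_ss = 29.1·3.87/(29.1 + 0.110·600) = 112.62/95.100 = 1.1842 g/L.

1.18 g/L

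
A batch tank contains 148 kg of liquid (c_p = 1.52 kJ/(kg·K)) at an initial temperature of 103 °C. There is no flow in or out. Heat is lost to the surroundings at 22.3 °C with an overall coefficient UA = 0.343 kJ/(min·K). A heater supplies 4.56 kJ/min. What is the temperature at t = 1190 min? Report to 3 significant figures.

First-law balance (no shaft work): M c_p dT/dt = −UA(T − T_amb) + Q̇.
dT/dt = (T_ss − T)/τ with T_ss = T_amb + Q̇/UA = 22.3 + 4.56/0.343 = 35.594 °C, τ = M c_p/UA = 148·1.52/0.343 = 655.86 min.
This is linear first-order; T(t) = T_ss + (T₀ − T_ss) e^(−t/τ).
T(1190) = 35.594 + (67.406)·0.16293 = 46.577 °C.

46.6 °C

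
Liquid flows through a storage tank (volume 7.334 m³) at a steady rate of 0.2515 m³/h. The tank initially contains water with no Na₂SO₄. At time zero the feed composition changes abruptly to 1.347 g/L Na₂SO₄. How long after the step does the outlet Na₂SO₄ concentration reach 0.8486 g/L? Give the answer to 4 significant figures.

Species balance: V dC/dt = Q(C_in − C) ⇒ τ = V/Q = 29.1610 h.
C(t) = C_in + (C₀ − C_in) e^(−t/τ). Set C = 0.8486 and solve for t:
e^(−t/τ) = (C − C_in)/(C₀ − C_in) = (0.8486 − 1.347)/(0 − 1.347) = 0.370007
t = −τ ln(…) = 29.1610 × 0.994232 = 28.9928 h.

28.99 h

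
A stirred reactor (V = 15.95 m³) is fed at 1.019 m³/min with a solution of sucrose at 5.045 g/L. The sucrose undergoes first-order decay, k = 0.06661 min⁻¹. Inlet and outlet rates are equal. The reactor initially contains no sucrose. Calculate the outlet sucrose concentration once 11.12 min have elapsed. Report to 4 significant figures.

1.891 g/L

Species balance: V dC/dt = Q C_in − Q C − k V C.
dC/dt = (Q/V) C_in − (Q/V + k) C; effective rate a = Q/V + k = 0.0638871 + 0.06661 = 0.130497 min⁻¹.
C_ss = Q C_in/(Q + kV) = 2.46987 g/L; C(t) = C_ss + (C₀ − C_ss) e^(−a t).
C(11.12) = 2.46987 + (-2.46987)·e^(−0.130497·11.12) = 2.46987 + (-2.46987)·0.234306 = 1.89116 g/L.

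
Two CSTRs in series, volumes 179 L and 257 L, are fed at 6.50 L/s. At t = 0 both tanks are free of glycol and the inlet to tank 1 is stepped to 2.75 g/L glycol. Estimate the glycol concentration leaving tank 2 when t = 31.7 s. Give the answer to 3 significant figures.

Each tank obeys Vᵢ dCᵢ/dt = Q(Cᵢ₋₁ − Cᵢ), so τᵢ = Vᵢ/Q.
τ₁ = 179/6.50 = 27.538 s; τ₂ = 257/6.50 = 39.538 s.
Tank 1: C₁ = C_in(1 − e^(−t/τ₁)). Tank 2 (τ₁ ≠ τ₂): C₂ = C_in[1 − (τ₁ e^(−t/τ₁) − τ₂ e^(−t/τ₂))/(τ₁ − τ₂)].
At t = 31.7: e^(−t/τ₁) = 0.31628, e^(−t/τ₂) = 0.44854.
C₂ = 2.75·[1 − (27.538·0.31628 − 39.538·0.44854)/(-12.000)] = 2.75·0.24794 = 0.68183 g/L.

0.682 g/L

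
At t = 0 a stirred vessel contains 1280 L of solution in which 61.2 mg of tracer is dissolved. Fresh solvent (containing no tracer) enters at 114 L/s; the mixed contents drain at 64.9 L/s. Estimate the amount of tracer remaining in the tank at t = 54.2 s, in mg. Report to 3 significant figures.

Total volume: dV/dt = Q_in − Q_out = 49.100 L/s, so V(t) = 1280 + 49.100 t and V(54.2) = 3941.2 L.
Solute balance: dm/dt = 0 − Q_out C = −Q_out m/V(t).
dm/m = −Q_out dt/(V₀ + 49.100 t); integrating gives ln(m/m₀) = −(Q_out/(Q_in−Q_out)) ln(V/V₀).
m = m₀ (V₀/V)^(Q_out/(Q_in−Q_out)) = 61.2 × (1280/3941.2)^(1.3218) = 13.841 mg.

13.8 mg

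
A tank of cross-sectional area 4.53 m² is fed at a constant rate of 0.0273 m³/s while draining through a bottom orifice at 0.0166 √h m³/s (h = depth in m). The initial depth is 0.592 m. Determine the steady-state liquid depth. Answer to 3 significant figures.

A dh/dt = Q_in − 0.0166 √h. Steady state requires inflow = outflow:
Q_in = 0.0166 √h_ss ⇒ √h_ss = 0.0273/0.0166 = 1.6446.
h_ss = 1.6446² = 2.7046 m. (Since h₀ = 0.592 m < h_ss, the level will rise toward this value.)

2.70 m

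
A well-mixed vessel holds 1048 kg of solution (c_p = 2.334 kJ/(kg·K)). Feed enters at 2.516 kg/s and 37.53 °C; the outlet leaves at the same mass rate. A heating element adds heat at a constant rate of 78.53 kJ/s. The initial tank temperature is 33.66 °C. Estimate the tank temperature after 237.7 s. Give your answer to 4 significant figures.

41.16 °C

M c_p dT/dt = ṁ c_p (T_in − T) + Q̇.
τ = M/ṁ = 416.534 s; T_ss = T_in + Q̇/(ṁ c_p) = 37.53 + 78.53/(2.516·2.334) = 50.9029 °C.
T approaches T_ss exponentially: T(t) = T_ss + (T₀ − T_ss) e^(−t/τ).
T(237.7) = 50.9029 + (-17.2429)·e^(−237.7/416.534) = 50.9029 + (-17.2429)·0.565151 = 41.1580 °C.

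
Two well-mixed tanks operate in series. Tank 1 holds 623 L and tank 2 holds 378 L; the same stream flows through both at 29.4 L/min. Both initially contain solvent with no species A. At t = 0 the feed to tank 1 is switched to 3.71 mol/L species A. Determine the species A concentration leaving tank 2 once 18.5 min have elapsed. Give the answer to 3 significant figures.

Species balance on tank i: dCᵢ/dt = (Cᵢ₋₁ − Cᵢ)/τᵢ with τᵢ = Vᵢ/Q.
τ₁ = 623/29.4 = 21.190 min; τ₂ = 378/29.4 = 12.857 min.
Tank 1: C₁ = C_in(1 − e^(−t/τ₁)). Tank 2 (τ₁ ≠ τ₂): C₂ = C_in[1 − (τ₁ e^(−t/τ₁) − τ₂ e^(−t/τ₂))/(τ₁ − τ₂)].
At t = 18.5: e^(−t/τ₁) = 0.41768, e^(−t/τ₂) = 0.23719.
C₂ = 3.71·[1 − (21.190·0.41768 − 12.857·0.23719)/(8.3333)] = 3.71·0.30385 = 1.1273 mol/L.

1.13 mol/L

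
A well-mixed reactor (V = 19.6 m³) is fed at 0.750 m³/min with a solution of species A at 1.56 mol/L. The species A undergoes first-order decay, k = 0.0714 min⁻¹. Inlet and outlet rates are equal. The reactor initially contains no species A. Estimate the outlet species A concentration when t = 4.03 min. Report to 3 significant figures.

0.194 mol/L

Accumulation = in − out − consumed: V dC/dt = Q C_in − Q C − k V C.
dC/dt = (Q/V) C_in − (Q/V + k) C; effective rate a = Q/V + k = 0.038265 + 0.0714 = 0.10967 min⁻¹.
C_ss = Q C_in/(Q + kV) = 0.54433 mol/L; C(t) = C_ss + (C₀ − C_ss) e^(−a t).
C(4.03) = 0.54433 + (-0.54433)·e^(−0.10967·4.03) = 0.54433 + (-0.54433)·0.64278 = 0.19444 mol/L.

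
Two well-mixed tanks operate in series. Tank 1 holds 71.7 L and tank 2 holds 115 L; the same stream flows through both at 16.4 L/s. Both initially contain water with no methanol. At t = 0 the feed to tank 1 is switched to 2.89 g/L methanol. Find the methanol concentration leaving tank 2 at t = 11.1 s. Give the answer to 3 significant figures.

1.69 g/L

Time constants: τᵢ = Vᵢ/Q for each well-mixed tank.
τ₁ = 71.7/16.4 = 4.3720 s; τ₂ = 115/16.4 = 7.0122 s.
Solving the cascade with C₁(0)=C₂(0)=0 gives C₂(t) = C_in[1 − (τ₁ e^(−t/τ₁) − τ₂ e^(−t/τ₂))/(τ₁ − τ₂)].
At t = 11.1: e^(−t/τ₁) = 0.078952, e^(−t/τ₂) = 0.20537.
C₂ = 2.89·[1 − (4.3720·0.078952 − 7.0122·0.20537)/(-2.6402)] = 2.89·0.58530 = 1.6915 g/L.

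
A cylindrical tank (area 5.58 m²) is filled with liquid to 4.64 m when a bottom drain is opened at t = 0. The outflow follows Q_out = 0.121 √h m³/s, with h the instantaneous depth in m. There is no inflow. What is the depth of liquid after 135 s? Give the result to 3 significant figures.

0.477 m

With no inflow, A dh/dt = −0.121 √h.
∫ h^(−1/2) dh = −(0.121/A) ∫ dt, giving 2√h = 2√h₀ − (0.121/A) t.
√h = √4.64 − 0.121·135/(2·5.58) = 2.1541 − 1.4637 = 0.69036.
h = 0.69036² = 0.47659 m.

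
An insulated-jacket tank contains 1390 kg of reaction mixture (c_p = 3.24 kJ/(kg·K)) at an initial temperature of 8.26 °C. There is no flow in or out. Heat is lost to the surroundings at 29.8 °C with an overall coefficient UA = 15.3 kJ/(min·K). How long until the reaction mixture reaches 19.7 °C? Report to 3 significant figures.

223 min

M c_p dT/dt = −UA(T − T_amb).
τ = M c_p/UA = 294.35 min; T_ss = T_amb = 29.800 °C.
T(t) = T_ss + (T₀ − T_ss)e^(−t/τ); set T = 19.7:
t = −τ ln[(T − T_ss)/(T₀ − T_ss)] = −294.35 · ln(0.46890) = 222.94 min.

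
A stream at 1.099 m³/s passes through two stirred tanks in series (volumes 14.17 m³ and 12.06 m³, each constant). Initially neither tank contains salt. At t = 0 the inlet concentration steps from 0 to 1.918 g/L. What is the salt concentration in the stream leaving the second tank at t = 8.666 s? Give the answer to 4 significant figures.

0.3176 g/L

Time constants: τᵢ = Vᵢ/Q for each well-mixed tank.
τ₁ = 14.17/1.099 = 12.8935 s; τ₂ = 12.06/1.099 = 10.9736 s.
Solving the cascade with C₁(0)=C₂(0)=0 gives C₂(t) = C_in[1 − (τ₁ e^(−t/τ₁) − τ₂ e^(−t/τ₂))/(τ₁ − τ₂)].
At t = 8.666: e^(−t/τ₁) = 0.510625, e^(−t/τ₂) = 0.453975.
C₂ = 1.918·[1 − (12.8935·0.510625 − 10.9736·0.453975)/(1.91993)] = 1.918·0.165585 = 0.317591 g/L.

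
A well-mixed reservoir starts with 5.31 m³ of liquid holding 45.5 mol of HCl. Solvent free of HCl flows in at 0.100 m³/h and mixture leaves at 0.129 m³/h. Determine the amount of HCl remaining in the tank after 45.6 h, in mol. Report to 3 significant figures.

12.7 mol

Total volume: dV/dt = Q_in − Q_out = -0.029000 m³/h, so V(t) = 5.31 − 0.029000 t and V(45.6) = 3.9876 m³.
Species balance (pure solvent in): dm/dt = −Q_out · m/V(t).
dm/m = −Q_out dt/(V₀ − 0.029000 t); integrating gives ln(m/m₀) = −(Q_out/(Q_in−Q_out)) ln(V/V₀).
m = m₀ (V₀/V)^(Q_out/(Q_in−Q_out)) = 45.5 × (5.31/3.9876)^(-4.4483) = 12.727 mol.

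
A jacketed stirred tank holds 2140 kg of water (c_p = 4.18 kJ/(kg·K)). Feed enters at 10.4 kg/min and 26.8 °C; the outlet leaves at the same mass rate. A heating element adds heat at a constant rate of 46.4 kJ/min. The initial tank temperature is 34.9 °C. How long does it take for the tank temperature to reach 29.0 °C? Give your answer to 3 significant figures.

376 min

M c_p dT/dt = ṁ c_p (T_in − T) + Q̇.
τ = M/ṁ = 205.77 min; T_ss = T_in + Q̇/(ṁ c_p) = 27.867 °C.
T(t) = T_ss + (T₀ − T_ss) e^(−t/τ). Set T = 29.0:
e^(−t/τ) = (29.0 − 27.867)/(34.9 − 27.867) = 0.16106
t = −205.77 · ln(0.16106) = 375.74 min.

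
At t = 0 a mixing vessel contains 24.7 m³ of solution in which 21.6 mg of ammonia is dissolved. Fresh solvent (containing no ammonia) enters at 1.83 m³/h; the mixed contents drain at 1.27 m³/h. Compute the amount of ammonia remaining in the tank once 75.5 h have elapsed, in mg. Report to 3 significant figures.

2.25 mg

Let m(t) be the amount of ammonia. Volume: V(t) = V₀ + (Q_in − Q_out) t = 24.7 + 0.56000 t; V(75.5) = 66.980 m³.
No ammonia enters, so dm/dt = −Q_out · (m/V).
Separate: dm/m = −Q_out dt/V(t) ⇒ ln(m/m₀) = −(Q_out/(Q_in−Q_out)) ln(V/V₀).
m = m₀ (V₀/V)^(Q_out/(Q_in−Q_out)) = 21.6 × (24.7/66.980)^(2.2679) = 2.2486 mg.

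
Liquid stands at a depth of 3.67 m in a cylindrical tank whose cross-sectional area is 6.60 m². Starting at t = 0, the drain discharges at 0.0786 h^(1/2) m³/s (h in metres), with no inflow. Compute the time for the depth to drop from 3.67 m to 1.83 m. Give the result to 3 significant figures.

Mass balance (ρ constant): A dh/dt = −0.0786 √h.
∫ h^(−1/2) dh = −(0.0786/A) ∫ dt, giving 2√h = 2√h₀ − (0.0786/A) t.
t = 2A(√h₀ − √h)/0.0786 = 2·6.60·(√3.67 − √1.83)/0.0786
  = 13.200 × (1.9157 − 1.3528) / 0.0786 = 94.541 s.

94.5 s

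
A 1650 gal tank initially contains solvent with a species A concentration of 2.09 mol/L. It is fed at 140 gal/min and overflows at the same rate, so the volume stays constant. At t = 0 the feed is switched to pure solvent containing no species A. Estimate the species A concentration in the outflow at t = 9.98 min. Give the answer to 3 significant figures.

Species balance on the tank: V dC/dt = Q(C_in − C).
Rewrite as dC/dt + C/τ = C_in/τ, τ = V/Q = 11.786 min.
Integrating: C(t) = C_in + (C₀ − C_in) e^(−t/τ).
C(9.98) = 0 + (2.09 − 0)·e^(−9.98/11.786) = 0 + (2.0900)·0.42879 = 0.89617 mol/L.

0.896 mol/L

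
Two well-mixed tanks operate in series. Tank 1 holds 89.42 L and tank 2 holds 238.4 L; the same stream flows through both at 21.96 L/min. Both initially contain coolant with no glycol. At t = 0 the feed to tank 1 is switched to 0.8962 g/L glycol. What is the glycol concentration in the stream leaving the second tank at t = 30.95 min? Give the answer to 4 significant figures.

0.8136 g/L

Species balance on tank i: dCᵢ/dt = (Cᵢ₋₁ − Cᵢ)/τᵢ with τᵢ = Vᵢ/Q.
τ₁ = 89.42/21.96 = 4.07195 min; τ₂ = 238.4/21.96 = 10.8561 min.
Solving the cascade with C₁(0)=C₂(0)=0 gives C₂(t) = C_in[1 − (τ₁ e^(−t/τ₁) − τ₂ e^(−t/τ₂))/(τ₁ − τ₂)].
At t = 30.95: e^(−t/τ₁) = 0.000500060, e^(−t/τ₂) = 0.0577905.
C₂ = 0.8962·[1 − (4.07195·0.000500060 − 10.8561·0.0577905)/(-6.78415)] = 0.8962·0.907823 = 0.813591 g/L.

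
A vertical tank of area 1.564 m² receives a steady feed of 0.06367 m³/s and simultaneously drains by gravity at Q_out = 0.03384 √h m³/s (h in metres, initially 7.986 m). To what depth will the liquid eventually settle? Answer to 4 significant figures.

Mass balance (ρ constant): A dh/dt = Q_in − 0.03384 √h. At steady state dh/dt = 0:
Q_in = 0.03384 √h_ss ⇒ √h_ss = 0.06367/0.03384 = 1.88150.
h_ss = 1.88150² = 3.54005 m. (Since h₀ = 7.986 m > h_ss, the level will fall toward this value.)

3.540 m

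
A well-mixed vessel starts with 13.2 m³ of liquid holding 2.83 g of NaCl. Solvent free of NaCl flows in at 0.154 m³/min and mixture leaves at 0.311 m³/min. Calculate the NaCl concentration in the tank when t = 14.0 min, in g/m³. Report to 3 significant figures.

0.179 g/m³

Let m(t) be the amount of NaCl. Volume: V(t) = V₀ + (Q_in − Q_out) t = 13.2 − 0.15700 t; V(14.0) = 11.002 m³.
Species balance (pure solvent in): dm/dt = −Q_out · m/V(t).
Separate: dm/m = −Q_out dt/V(t) ⇒ ln(m/m₀) = −(Q_out/(Q_in−Q_out)) ln(V/V₀).
m = m₀ (V₀/V)^(Q_out/(Q_in−Q_out)) = 2.83 × (13.2/11.002)^(-1.9809) = 1.9728 g.
C = m/V = 1.9728/11.002 = 0.17932 g/m³.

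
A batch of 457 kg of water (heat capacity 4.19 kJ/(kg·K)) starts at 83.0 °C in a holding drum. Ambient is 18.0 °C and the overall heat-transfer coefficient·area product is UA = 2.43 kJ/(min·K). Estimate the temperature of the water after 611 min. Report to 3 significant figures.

Lumped-capacitance energy balance: M c_p dT/dt = UA(T_amb − T).
dT/dt = (T_ss − T)/τ with T_ss = T_amb = 18.000 °C, τ = M c_p/UA = 457·4.19/2.43 = 788.00 min.
This is linear first-order; T(t) = T_ss + (T₀ − T_ss) e^(−t/τ).
T(611) = 18.000 + (65.000)·0.46053 = 47.934 °C.

47.9 °C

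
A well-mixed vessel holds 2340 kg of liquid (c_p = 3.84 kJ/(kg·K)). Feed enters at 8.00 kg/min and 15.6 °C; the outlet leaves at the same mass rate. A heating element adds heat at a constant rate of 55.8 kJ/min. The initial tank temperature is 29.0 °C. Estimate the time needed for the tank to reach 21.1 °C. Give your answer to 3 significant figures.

335 min

M c_p dT/dt = ṁ c_p (T_in − T) + Q̇.
τ = M/ṁ = 292.50 min; T_ss = T_in + Q̇/(ṁ c_p) = 17.416 °C.
T(t) = T_ss + (T₀ − T_ss) e^(−t/τ). Set T = 21.1:
e^(−t/τ) = (21.1 − 17.416)/(29.0 − 17.416) = 0.31800
t = −292.50 · ln(0.31800) = 335.12 min.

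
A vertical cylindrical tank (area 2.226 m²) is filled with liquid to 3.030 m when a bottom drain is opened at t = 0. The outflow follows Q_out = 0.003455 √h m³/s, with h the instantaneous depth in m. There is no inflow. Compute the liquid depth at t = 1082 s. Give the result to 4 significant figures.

A dh/dt = −Q_out = −0.003455 √h.
∫ h^(−1/2) dh = −(0.003455/A) ∫ dt, giving 2√h = 2√h₀ − (0.003455/A) t.
√h = √3.030 − 0.003455·1082/(2·2.226) = 1.74069 − 0.839692 = 0.900997.
h = 0.900997² = 0.811796 m.

0.8118 m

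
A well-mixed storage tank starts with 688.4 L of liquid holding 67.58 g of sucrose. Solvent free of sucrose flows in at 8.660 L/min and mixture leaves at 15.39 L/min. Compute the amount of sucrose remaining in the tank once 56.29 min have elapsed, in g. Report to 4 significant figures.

10.87 g

Total volume: dV/dt = Q_in − Q_out = -6.73000 L/min, so V(t) = 688.4 − 6.73000 t and V(56.29) = 309.568 L.
Solute balance: dm/dt = 0 − Q_out C = −Q_out m/V(t).
dm/m = −Q_out dt/(V₀ − 6.73000 t); integrating gives ln(m/m₀) = −(Q_out/(Q_in−Q_out)) ln(V/V₀).
m = m₀ (V₀/V)^(Q_out/(Q_in−Q_out)) = 67.58 × (688.4/309.568)^(-2.28678) = 10.8671 g.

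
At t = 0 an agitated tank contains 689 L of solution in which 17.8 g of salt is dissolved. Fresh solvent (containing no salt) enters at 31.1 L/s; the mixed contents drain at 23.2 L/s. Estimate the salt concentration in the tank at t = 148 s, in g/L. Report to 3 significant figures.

0.000520 g/L

Let m(t) be the amount of salt. Volume: V(t) = V₀ + (Q_in − Q_out) t = 689 + 7.9000 t; V(148) = 1858.2 L.
Solute balance: dm/dt = 0 − Q_out C = −Q_out m/V(t).
Separate: dm/m = −Q_out dt/V(t) ⇒ ln(m/m₀) = −(Q_out/(Q_in−Q_out)) ln(V/V₀).
m = m₀ (V₀/V)^(Q_out/(Q_in−Q_out)) = 17.8 × (689/1858.2)^(2.9367) = 0.96621 g.
C = m/V = 0.96621/1858.2 = 0.00051997 g/L.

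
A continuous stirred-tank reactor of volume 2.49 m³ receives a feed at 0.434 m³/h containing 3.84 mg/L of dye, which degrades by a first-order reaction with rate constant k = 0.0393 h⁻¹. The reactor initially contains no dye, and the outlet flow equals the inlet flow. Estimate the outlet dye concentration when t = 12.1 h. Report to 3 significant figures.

2.90 mg/L

V dC/dt = Q(C_in − C) − k V C.
This is linear with rate a = Q/V + k = 0.21360 h⁻¹.
C_ss = Q C_in/(Q + kV) = 3.1335 mg/L; C(t) = C_ss + (C₀ − C_ss) e^(−a t).
C(12.1) = 3.1335 + (-3.1335)·e^(−0.21360·12.1) = 3.1335 + (-3.1335)·0.075432 = 2.8971 mg/L.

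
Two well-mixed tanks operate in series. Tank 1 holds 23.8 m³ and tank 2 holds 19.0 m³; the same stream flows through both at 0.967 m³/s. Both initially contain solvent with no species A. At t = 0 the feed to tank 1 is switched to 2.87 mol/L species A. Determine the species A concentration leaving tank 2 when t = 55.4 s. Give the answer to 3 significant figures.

2.05 mol/L

Species balance on tank i: dCᵢ/dt = (Cᵢ₋₁ − Cᵢ)/τᵢ with τᵢ = Vᵢ/Q.
τ₁ = 23.8/0.967 = 24.612 s; τ₂ = 19.0/0.967 = 19.648 s.
Tank 1: C₁ = C_in(1 − e^(−t/τ₁)). Tank 2 (τ₁ ≠ τ₂): C₂ = C_in[1 − (τ₁ e^(−t/τ₁) − τ₂ e^(−t/τ₂))/(τ₁ − τ₂)].
At t = 55.4: e^(−t/τ₁) = 0.10530, e^(−t/τ₂) = 0.059632.
C₂ = 2.87·[1 − (24.612·0.10530 − 19.648·0.059632)/(4.9638)] = 2.87·0.71392 = 2.0489 mol/L.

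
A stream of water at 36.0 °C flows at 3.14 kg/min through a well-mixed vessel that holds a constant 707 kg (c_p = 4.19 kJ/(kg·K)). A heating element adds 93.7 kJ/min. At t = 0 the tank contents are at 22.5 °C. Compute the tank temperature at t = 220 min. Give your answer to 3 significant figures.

35.4 °C

First-law balance (no shaft work): M c_p dT/dt = ṁ c_p (T_in − T) + 93.7.
Rearrange: dT/dt = (T_ss − T)/τ with τ = M/ṁ = 225.16 min and T_ss = T_in + Q̇/(ṁ c_p) = 43.122 °C.
This is linear first-order; T(t) = T_ss + (T₀ − T_ss) e^(−t/τ).
T(220) = 43.122 + (-20.622)·e^(−220/225.16) = 43.122 + (-20.622)·0.37641 = 35.360 °C.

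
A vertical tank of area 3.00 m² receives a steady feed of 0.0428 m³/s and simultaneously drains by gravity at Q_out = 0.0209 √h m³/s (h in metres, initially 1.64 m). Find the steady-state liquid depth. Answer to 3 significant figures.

4.19 m

A dh/dt = Q_in − 0.0209 √h. Steady state requires inflow = outflow:
Q_in = 0.0209 √h_ss ⇒ √h_ss = 0.0428/0.0209 = 2.0478.
h_ss = 2.0478² = 4.1937 m. (Since h₀ = 1.64 m < h_ss, the level will rise toward this value.)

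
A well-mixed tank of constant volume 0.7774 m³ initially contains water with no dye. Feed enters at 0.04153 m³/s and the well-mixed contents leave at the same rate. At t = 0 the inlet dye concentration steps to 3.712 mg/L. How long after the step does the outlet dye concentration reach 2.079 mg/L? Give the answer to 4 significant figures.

Species balance: V dC/dt = Q(C_in − C) ⇒ τ = V/Q = 18.7190 s.
C(t) = C_in + (C₀ − C_in) e^(−t/τ). Set C = 2.079 and solve for t:
e^(−t/τ) = (C − C_in)/(C₀ − C_in) = (2.079 − 3.712)/(0 − 3.712) = 0.439925
t = −τ ln(…) = 18.7190 × 0.821152 = 15.3711 s.

15.37 s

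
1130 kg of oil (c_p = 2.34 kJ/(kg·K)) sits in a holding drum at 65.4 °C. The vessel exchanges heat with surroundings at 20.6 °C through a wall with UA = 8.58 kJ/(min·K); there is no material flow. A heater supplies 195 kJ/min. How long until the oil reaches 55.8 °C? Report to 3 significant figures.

176 min

Lumped-capacitance energy balance: M c_p dT/dt = UA(T_amb − T) + Q̇.
τ = M c_p/UA = 308.18 min; T_ss = T_amb + Q̇/UA = 20.6 + 195/8.58 = 43.327 °C.
T(t) = T_ss + (T₀ − T_ss)e^(−t/τ); set T = 55.8:
t = −τ ln[(T − T_ss)/(T₀ − T_ss)] = −308.18 · ln(0.56507) = 175.91 min.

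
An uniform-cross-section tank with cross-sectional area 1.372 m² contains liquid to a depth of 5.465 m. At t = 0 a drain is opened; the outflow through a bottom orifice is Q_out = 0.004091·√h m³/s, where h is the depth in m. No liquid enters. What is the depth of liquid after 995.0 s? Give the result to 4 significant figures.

0.7298 m

Volume balance on the tank: A dh/dt = −0.004091 √h.
Separate and integrate: 2(√h − √h₀) = −(0.004091/A) t.
√h = √5.465 − 0.004091·995.0/(2·1.372) = 2.33773 − 1.48343 = 0.854299.
h = 0.854299² = 0.729827 m.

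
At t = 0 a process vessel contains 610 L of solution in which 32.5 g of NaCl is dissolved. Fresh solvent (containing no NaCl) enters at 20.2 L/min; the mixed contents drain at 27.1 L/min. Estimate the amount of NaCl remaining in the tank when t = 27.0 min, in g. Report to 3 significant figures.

Total volume: dV/dt = Q_in − Q_out = -6.9000 L/min, so V(t) = 610 − 6.9000 t and V(27.0) = 423.70 L.
No NaCl enters, so dm/dt = −Q_out · (m/V).
Separate: dm/m = −Q_out dt/V(t) ⇒ ln(m/m₀) = −(Q_out/(Q_in−Q_out)) ln(V/V₀).
m = m₀ (V₀/V)^(Q_out/(Q_in−Q_out)) = 32.5 × (610/423.70)^(-3.9275) = 7.7672 g.

7.77 g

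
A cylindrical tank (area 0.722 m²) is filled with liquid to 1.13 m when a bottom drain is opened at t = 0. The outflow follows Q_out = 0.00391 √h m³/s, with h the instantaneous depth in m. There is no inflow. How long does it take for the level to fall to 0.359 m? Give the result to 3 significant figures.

With no inflow, A dh/dt = −0.00391 √h.
Separate and integrate: 2(√h − √h₀) = −(0.00391/A) t.
t = 2A(√h₀ − √h)/0.00391 = 2·0.722·(√1.13 − √0.359)/0.00391
  = 1.4440 × (1.0630 − 0.59917) / 0.00391 = 171.30 s.

171 s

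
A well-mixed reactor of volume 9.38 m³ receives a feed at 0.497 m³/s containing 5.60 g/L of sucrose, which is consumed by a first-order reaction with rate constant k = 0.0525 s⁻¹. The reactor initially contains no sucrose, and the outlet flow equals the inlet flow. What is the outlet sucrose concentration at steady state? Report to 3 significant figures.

Species balance: V dC/dt = Q C_in − Q C − k V C.
At steady state: 0 = Q C_in − (Q + kV) C_ss, so C_ss = Q C_in/(Q + kV).
C_ss = 0.497·5.60/(0.497 + 0.0525·9.38) = 2.7832/0.98945 = 2.8129 g/L.

2.81 g/L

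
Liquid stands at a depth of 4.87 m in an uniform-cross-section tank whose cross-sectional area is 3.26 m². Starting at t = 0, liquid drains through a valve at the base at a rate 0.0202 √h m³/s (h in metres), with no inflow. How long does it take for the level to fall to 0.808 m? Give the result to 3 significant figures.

422 s

Accumulation of liquid (constant cross-section A): A dh/dt = −0.0202 √h.
This is separable: 2 d(√h)/dt = −0.0202/A, so √h = √h₀ − (0.0202/(2A)) t.
t = 2A(√h₀ − √h)/0.0202 = 2·3.26·(√4.87 − √0.808)/0.0202
  = 6.5200 × (2.2068 − 0.89889) / 0.0202 = 422.16 s.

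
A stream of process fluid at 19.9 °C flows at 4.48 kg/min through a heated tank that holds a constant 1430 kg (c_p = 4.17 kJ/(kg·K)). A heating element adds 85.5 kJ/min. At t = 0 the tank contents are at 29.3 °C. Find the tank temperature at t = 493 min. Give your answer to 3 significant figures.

Energy balance: M c_p dT/dt = ṁ c_p (T_in − T) + 85.5.
τ = M/ṁ = 319.20 min; T_ss = T_in + Q̇/(ṁ c_p) = 19.9 + 85.5/(4.48·4.17) = 24.477 °C.
Integrating: T(t) = T_ss + (T₀ − T_ss) e^(−t/τ).
T(493) = 24.477 + (4.8233)·e^(−493/319.20) = 24.477 + (4.8233)·0.21342 = 25.506 °C.

25.5 °C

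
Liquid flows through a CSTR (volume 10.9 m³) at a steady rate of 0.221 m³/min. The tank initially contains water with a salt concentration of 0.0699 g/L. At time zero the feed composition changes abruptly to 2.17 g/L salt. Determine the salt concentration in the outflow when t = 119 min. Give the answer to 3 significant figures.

Mass balance on the solute (V constant): V dC/dt = Q(C_in − C).
So dC/dt = (C_in − C)/τ with τ = V/Q = 10.9/0.221 = 49.321 min.
Solution: C(t) = C_in + (C₀ − C_in) e^(−t/τ).
C(119) = 2.17 + (0.0699 − 2.17)·e^(−119/49.321) = 2.17 + (-2.1001)·0.089568 = 1.9819 g/L.

1.98 g/L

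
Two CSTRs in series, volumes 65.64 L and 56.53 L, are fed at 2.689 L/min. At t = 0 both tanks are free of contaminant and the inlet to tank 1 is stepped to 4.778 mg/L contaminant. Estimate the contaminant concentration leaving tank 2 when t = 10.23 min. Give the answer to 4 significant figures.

Each tank obeys Vᵢ dCᵢ/dt = Q(Cᵢ₋₁ − Cᵢ), so τᵢ = Vᵢ/Q.
τ₁ = 65.64/2.689 = 24.4106 min; τ₂ = 56.53/2.689 = 21.0227 min.
Tank 1: C₁ = C_in(1 − e^(−t/τ₁)). Tank 2 (τ₁ ≠ τ₂): C₂ = C_in[1 − (τ₁ e^(−t/τ₁) − τ₂ e^(−t/τ₂))/(τ₁ − τ₂)].
At t = 10.23: e^(−t/τ₁) = 0.657651, e^(−t/τ₂) = 0.614702.
C₂ = 4.778·[1 − (24.4106·0.657651 − 21.0227·0.614702)/(3.38788)] = 4.778·0.0758408 = 0.362367 mg/L.

0.3624 mg/L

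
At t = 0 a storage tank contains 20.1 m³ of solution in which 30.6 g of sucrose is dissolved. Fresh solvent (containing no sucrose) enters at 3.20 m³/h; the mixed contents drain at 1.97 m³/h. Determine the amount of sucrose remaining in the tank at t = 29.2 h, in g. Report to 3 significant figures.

Let m(t) be the amount of sucrose. Volume: V(t) = V₀ + (Q_in − Q_out) t = 20.1 + 1.2300 t; V(29.2) = 56.016 m³.
No sucrose enters, so dm/dt = −Q_out · (m/V).
dm/m = −Q_out dt/(V₀ + 1.2300 t); integrating gives ln(m/m₀) = −(Q_out/(Q_in−Q_out)) ln(V/V₀).
m = m₀ (V₀/V)^(Q_out/(Q_in−Q_out)) = 30.6 × (20.1/56.016)^(1.6016) = 5.9267 g.

5.93 g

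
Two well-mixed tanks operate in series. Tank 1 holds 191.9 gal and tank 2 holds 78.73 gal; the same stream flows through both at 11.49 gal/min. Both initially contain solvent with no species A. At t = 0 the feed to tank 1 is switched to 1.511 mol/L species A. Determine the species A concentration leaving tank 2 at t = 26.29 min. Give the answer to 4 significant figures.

1.003 mol/L

Species balance on tank i: dCᵢ/dt = (Cᵢ₋₁ − Cᵢ)/τᵢ with τᵢ = Vᵢ/Q.
τ₁ = 191.9/11.49 = 16.7015 min; τ₂ = 78.73/11.49 = 6.85205 min.
Solving the cascade with C₁(0)=C₂(0)=0 gives C₂(t) = C_in[1 − (τ₁ e^(−t/τ₁) − τ₂ e^(−t/τ₂))/(τ₁ − τ₂)].
At t = 26.29: e^(−t/τ₁) = 0.207191, e^(−t/τ₂) = 0.0215623.
C₂ = 1.511·[1 − (16.7015·0.207191 − 6.85205·0.0215623)/(9.84943)] = 1.511·0.663670 = 1.00281 mol/L.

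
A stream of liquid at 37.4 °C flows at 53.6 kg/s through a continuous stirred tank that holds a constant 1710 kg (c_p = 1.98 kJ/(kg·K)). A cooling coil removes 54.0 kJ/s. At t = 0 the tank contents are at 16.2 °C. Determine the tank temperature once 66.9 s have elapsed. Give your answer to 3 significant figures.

M c_p dT/dt = ṁ c_p (T_in − T) − Q̇.
τ = M/ṁ = 31.903 s; T_ss = T_in − Q̇/(ṁ c_p) = 37.4 − 54.0/(53.6·1.98) = 36.891 °C.
Solution: T(t) = T_ss + (T₀ − T_ss) e^(−t/τ).
T(66.9) = 36.891 + (-20.691)·e^(−66.9/31.903) = 36.891 + (-20.691)·0.12283 = 34.350 °C.

34.3 °C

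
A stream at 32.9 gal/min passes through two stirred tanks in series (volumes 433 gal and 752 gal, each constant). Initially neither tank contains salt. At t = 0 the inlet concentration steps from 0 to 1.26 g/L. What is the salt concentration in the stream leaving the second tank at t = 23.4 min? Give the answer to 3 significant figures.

Species balance on tank i: dCᵢ/dt = (Cᵢ₋₁ − Cᵢ)/τᵢ with τᵢ = Vᵢ/Q.
τ₁ = 433/32.9 = 13.161 min; τ₂ = 752/32.9 = 22.857 min.
Solving the cascade with C₁(0)=C₂(0)=0 gives C₂(t) = C_in[1 − (τ₁ e^(−t/τ₁) − τ₂ e^(−t/τ₂))/(τ₁ − τ₂)].
At t = 23.4: e^(−t/τ₁) = 0.16898, e^(−t/τ₂) = 0.35925.
C₂ = 1.26·[1 − (13.161·0.16898 − 22.857·0.35925)/(-9.6960)] = 1.26·0.38250 = 0.48195 g/L.

0.482 g/L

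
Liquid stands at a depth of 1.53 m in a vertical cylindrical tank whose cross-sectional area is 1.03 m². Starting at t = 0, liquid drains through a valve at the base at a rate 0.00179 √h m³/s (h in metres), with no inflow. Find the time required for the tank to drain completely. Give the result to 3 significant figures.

1420 s

Mass balance (ρ constant): A dh/dt = −0.00179 √h.
Separate and integrate: 2(√h − √h₀) = −(0.00179/A) t.
Tank is empty when √h = 0: t_empty = 2A√h₀/0.00179.
t_empty = 2·1.03·√1.53/0.00179 = 2.0600·1.2369/0.00179 = 1423.5 s.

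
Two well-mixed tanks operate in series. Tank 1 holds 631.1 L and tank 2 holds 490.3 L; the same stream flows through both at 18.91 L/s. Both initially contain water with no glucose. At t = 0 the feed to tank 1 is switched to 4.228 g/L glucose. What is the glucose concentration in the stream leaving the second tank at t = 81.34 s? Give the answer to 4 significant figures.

3.211 g/L

Each tank obeys Vᵢ dCᵢ/dt = Q(Cᵢ₋₁ − Cᵢ), so τᵢ = Vᵢ/Q.
τ₁ = 631.1/18.91 = 33.3739 s; τ₂ = 490.3/18.91 = 25.9281 s.
Tank 1: C₁ = C_in(1 − e^(−t/τ₁)). Tank 2 (τ₁ ≠ τ₂): C₂ = C_in[1 − (τ₁ e^(−t/τ₁) − τ₂ e^(−t/τ₂))/(τ₁ − τ₂)].
At t = 81.34: e^(−t/τ₁) = 0.0874021, e^(−t/τ₂) = 0.0434068.
C₂ = 4.228·[1 − (33.3739·0.0874021 − 25.9281·0.0434068)/(7.44580)] = 4.228·0.759395 = 3.21072 g/L.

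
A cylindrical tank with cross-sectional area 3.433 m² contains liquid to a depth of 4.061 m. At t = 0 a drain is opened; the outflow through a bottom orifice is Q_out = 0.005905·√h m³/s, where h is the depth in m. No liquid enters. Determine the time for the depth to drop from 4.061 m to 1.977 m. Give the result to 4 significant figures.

With no inflow, A dh/dt = −0.005905 √h.
Separate and integrate: 2(√h − √h₀) = −(0.005905/A) t.
t = 2A(√h₀ − √h)/0.005905 = 2·3.433·(√4.061 − √1.977)/0.005905
  = 6.86600 × (2.01519 − 1.40606) / 0.005905 = 708.267 s.

708.3 s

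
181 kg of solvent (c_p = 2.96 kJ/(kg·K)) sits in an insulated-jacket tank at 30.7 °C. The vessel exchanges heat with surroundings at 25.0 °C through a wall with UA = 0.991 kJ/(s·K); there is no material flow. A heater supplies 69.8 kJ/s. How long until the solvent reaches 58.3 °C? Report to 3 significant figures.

Lumped-capacitance energy balance: M c_p dT/dt = UA(T_amb − T) + Q̇.
τ = M c_p/UA = 540.63 s; T_ss = T_amb + Q̇/UA = 25.0 + 69.8/0.991 = 95.434 °C.
T(t) = T_ss + (T₀ − T_ss)e^(−t/τ); set T = 58.3:
t = −τ ln[(T − T_ss)/(T₀ − T_ss)] = −540.63 · ln(0.57364) = 300.46 s.

300 s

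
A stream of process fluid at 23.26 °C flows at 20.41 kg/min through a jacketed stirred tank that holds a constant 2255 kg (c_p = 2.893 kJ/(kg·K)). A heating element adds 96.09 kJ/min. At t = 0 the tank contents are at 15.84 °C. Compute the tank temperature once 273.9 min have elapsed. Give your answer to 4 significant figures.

24.13 °C

Unsteady energy balance on the tank contents: M c_p dT/dt = ṁ c_p (T_in − T) + 96.09.
Rearrange: dT/dt = (T_ss − T)/τ with τ = M/ṁ = 110.485 min and T_ss = T_in + Q̇/(ṁ c_p) = 24.8874 °C.
This is linear first-order; T(t) = T_ss + (T₀ − T_ss) e^(−t/τ).
T(273.9) = 24.8874 + (-9.04737)·e^(−273.9/110.485) = 24.8874 + (-9.04737)·0.0838213 = 24.1290 °C.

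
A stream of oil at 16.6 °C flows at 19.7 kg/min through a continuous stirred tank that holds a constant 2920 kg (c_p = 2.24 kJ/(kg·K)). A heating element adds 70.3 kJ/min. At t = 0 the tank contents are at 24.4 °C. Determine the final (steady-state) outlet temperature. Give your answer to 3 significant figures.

18.2 °C

M c_p dT/dt = ṁ c_p (T_in − T) + Q̇.
At steady state dT/dt = 0 ⇒ T_ss = T_in + Q̇/(ṁ c_p) = 16.6 + 70.3/(19.7·2.24) = 18.193 °C.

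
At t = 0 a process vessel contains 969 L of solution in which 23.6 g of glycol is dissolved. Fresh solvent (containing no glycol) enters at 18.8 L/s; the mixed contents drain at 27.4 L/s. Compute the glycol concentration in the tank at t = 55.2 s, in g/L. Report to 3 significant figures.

Total volume: dV/dt = Q_in − Q_out = -8.6000 L/s, so V(t) = 969 − 8.6000 t and V(55.2) = 494.28 L.
Species balance (pure solvent in): dm/dt = −Q_out · m/V(t).
Separate: dm/m = −Q_out dt/V(t) ⇒ ln(m/m₀) = −(Q_out/(Q_in−Q_out)) ln(V/V₀).
m = m₀ (V₀/V)^(Q_out/(Q_in−Q_out)) = 23.6 × (969/494.28)^(-3.1860) = 2.7636 g.
C = m/V = 2.7636/494.28 = 0.0055911 g/L.

0.00559 g/L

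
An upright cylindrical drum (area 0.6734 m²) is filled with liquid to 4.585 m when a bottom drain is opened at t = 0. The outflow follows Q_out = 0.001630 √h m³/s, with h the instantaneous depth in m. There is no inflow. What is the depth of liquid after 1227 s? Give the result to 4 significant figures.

0.4307 m

Accumulation of liquid (constant cross-section A): A dh/dt = −0.001630 √h.
∫ h^(−1/2) dh = −(0.001630/A) ∫ dt, giving 2√h = 2√h₀ − (0.001630/A) t.
√h = √4.585 − 0.001630·1227/(2·0.6734) = 2.14126 − 1.48501 = 0.656252.
h = 0.656252² = 0.430667 m.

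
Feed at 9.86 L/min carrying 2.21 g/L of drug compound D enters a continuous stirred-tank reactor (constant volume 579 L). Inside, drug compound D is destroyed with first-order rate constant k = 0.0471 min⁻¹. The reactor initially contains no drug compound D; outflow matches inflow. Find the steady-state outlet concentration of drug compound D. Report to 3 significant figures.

Species balance: V dC/dt = Q C_in − Q C − k V C.
Steady state (dC/dt = 0): C_ss = Q C_in/(Q + kV) = C_in/(1 + kV/Q).
C_ss = 9.86·2.21/(9.86 + 0.0471·579) = 21.791/37.131 = 0.58686 g/L.

0.587 g/L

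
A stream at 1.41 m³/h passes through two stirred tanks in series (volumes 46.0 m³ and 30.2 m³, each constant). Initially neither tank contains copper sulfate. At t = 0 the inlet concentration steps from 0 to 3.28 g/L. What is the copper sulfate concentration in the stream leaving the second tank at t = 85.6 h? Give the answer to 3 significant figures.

Time constants: τᵢ = Vᵢ/Q for each well-mixed tank.
τ₁ = 46.0/1.41 = 32.624 h; τ₂ = 30.2/1.41 = 21.418 h.
Solving the cascade with C₁(0)=C₂(0)=0 gives C₂(t) = C_in[1 − (τ₁ e^(−t/τ₁) − τ₂ e^(−t/τ₂))/(τ₁ − τ₂)].
At t = 85.6: e^(−t/τ₁) = 0.072525, e^(−t/τ₂) = 0.018379.
C₂ = 3.28·[1 − (32.624·0.072525 − 21.418·0.018379)/(11.206)] = 3.28·0.82398 = 2.7027 g/L.

2.70 g/L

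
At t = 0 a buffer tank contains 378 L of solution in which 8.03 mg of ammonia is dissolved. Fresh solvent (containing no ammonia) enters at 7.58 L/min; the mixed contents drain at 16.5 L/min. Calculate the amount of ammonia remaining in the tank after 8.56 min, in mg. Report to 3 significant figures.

Let m(t) be the amount of ammonia. Volume: V(t) = V₀ + (Q_in − Q_out) t = 378 − 8.9200 t; V(8.56) = 301.64 L.
Species balance (pure solvent in): dm/dt = −Q_out · m/V(t).
Separate: dm/m = −Q_out dt/V(t) ⇒ ln(m/m₀) = −(Q_out/(Q_in−Q_out)) ln(V/V₀).
m = m₀ (V₀/V)^(Q_out/(Q_in−Q_out)) = 8.03 × (378/301.64)^(-1.8498) = 5.2899 mg.

5.29 mg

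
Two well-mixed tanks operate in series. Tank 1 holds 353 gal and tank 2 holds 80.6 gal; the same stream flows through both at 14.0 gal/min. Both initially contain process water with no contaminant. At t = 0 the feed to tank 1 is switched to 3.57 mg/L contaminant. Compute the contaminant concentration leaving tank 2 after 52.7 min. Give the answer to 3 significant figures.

Species balance on tank i: dCᵢ/dt = (Cᵢ₋₁ − Cᵢ)/τᵢ with τᵢ = Vᵢ/Q.
τ₁ = 353/14.0 = 25.214 min; τ₂ = 80.6/14.0 = 5.7571 min.
Solving the cascade with C₁(0)=C₂(0)=0 gives C₂(t) = C_in[1 − (τ₁ e^(−t/τ₁) − τ₂ e^(−t/τ₂))/(τ₁ − τ₂)].
At t = 52.7: e^(−t/τ₁) = 0.12368, e^(−t/τ₂) = 0.00010581.
C₂ = 3.57·[1 − (25.214·0.12368 − 5.7571·0.00010581)/(19.457)] = 3.57·0.83976 = 2.9979 mg/L.

3.00 mg/L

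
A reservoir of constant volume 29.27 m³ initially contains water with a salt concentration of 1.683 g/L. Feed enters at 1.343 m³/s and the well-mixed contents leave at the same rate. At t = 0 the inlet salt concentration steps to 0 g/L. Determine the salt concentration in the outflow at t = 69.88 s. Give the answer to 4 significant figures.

Transient balance on the dissolved component: V dC/dt = Q(C_in − C).
So dC/dt = (C_in − C)/τ with τ = V/Q = 29.27/1.343 = 21.7945 s.
This is linear first-order; C(t) = C_in + (C₀ − C_in) e^(−t/τ).
C(69.88) = 0 + (1.683 − 0)·e^(−69.88/21.7945) = 0 + (1.68300)·0.0405056 = 0.0681709 g/L.

0.06817 g/L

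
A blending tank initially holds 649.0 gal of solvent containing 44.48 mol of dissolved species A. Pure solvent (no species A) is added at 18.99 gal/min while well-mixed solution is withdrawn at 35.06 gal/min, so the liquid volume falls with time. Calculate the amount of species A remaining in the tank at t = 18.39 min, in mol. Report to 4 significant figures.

11.82 mol

Total volume: dV/dt = Q_in − Q_out = -16.0700 gal/min, so V(t) = 649.0 − 16.0700 t and V(18.39) = 353.473 gal.
No species A enters, so dm/dt = −Q_out · (m/V).
Separate: dm/m = −Q_out dt/V(t) ⇒ ln(m/m₀) = −(Q_out/(Q_in−Q_out)) ln(V/V₀).
m = m₀ (V₀/V)^(Q_out/(Q_in−Q_out)) = 44.48 × (649.0/353.473)^(-2.18171) = 11.8151 mol.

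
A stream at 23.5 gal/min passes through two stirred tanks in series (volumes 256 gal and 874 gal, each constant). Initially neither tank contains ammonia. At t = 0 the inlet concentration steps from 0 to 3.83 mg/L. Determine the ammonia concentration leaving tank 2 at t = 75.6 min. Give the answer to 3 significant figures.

Each tank obeys Vᵢ dCᵢ/dt = Q(Cᵢ₋₁ − Cᵢ), so τᵢ = Vᵢ/Q.
τ₁ = 256/23.5 = 10.894 min; τ₂ = 874/23.5 = 37.191 min.
Solving the cascade with C₁(0)=C₂(0)=0 gives C₂(t) = C_in[1 − (τ₁ e^(−t/τ₁) − τ₂ e^(−t/τ₂))/(τ₁ − τ₂)].
At t = 75.6: e^(−t/τ₁) = 0.00096842, e^(−t/τ₂) = 0.13098.
C₂ = 3.83·[1 − (10.894·0.00096842 − 37.191·0.13098)/(-26.298)] = 3.83·0.81517 = 3.1221 mg/L.

3.12 mg/L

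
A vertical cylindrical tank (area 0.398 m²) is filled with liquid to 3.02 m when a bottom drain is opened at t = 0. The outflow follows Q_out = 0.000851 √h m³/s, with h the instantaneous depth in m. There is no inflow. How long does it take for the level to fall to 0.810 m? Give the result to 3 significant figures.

784 s

With no inflow, A dh/dt = −0.000851 √h.
∫ h^(−1/2) dh = −(0.000851/A) ∫ dt, giving 2√h = 2√h₀ − (0.000851/A) t.
t = 2A(√h₀ − √h)/0.000851 = 2·0.398·(√3.02 − √0.810)/0.000851
  = 0.79600 × (1.7378 − 0.90000) / 0.000851 = 783.67 s.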